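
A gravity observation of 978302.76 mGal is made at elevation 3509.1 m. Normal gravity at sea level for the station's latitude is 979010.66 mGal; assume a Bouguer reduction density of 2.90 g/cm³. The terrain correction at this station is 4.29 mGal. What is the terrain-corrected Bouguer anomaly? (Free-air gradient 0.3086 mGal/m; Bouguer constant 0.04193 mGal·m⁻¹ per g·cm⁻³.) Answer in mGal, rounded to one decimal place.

-47.4

Free-air correction = 0.3086 × 3509.1 = 1082.91 mGal
Free-air anomaly = 978302.76 − 979010.66 + (1082.91) = 375.01 mGal
Bouguer slab correction = 0.04193 × 2.90 × 3509.1 = 426.70 mGal
Simple Bouguer anomaly = 375.01 − (426.70) = -51.69 mGal
Complete Bouguer anomaly = -51.69 + 4.29 = -47.40 mGal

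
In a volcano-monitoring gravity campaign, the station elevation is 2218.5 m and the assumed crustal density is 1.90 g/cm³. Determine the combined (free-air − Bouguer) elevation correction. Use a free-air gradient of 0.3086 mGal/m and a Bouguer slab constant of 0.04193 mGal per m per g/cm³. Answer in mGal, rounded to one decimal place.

Combined gradient = 0.3086 − 0.04193 × 1.90 = 0.2289330 mGal/m
Combined elevation correction = 0.2289330 × 2218.5 = 507.9 mGal

507.9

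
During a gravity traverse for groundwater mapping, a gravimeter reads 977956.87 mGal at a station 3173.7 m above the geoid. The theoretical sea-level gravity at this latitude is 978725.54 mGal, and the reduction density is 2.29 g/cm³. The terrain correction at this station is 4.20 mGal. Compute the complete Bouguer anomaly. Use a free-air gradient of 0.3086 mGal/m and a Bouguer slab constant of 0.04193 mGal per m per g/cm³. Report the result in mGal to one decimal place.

-89.8

Free-air correction = 0.3086 × 3173.7 = 979.40 mGal
Free-air anomaly = 977956.87 − 978725.54 + (979.40) = 210.73 mGal
Bouguer slab correction = 0.04193 × 2.29 × 3173.7 = 304.74 mGal
Simple Bouguer anomaly = 210.73 − (304.74) = -94.01 mGal
Complete Bouguer anomaly = -94.01 + 4.20 = -89.81 mGal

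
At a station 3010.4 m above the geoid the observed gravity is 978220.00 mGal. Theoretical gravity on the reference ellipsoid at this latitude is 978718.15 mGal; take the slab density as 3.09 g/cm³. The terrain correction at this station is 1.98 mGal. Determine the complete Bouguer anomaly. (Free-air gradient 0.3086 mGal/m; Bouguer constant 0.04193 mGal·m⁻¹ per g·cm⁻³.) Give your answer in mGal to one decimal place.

Free-air correction = 0.3086 × 3010.4 = 929.01 mGal
Free-air anomaly = 978220.00 − 978718.15 + (929.01) = 430.86 mGal
Bouguer slab correction = 0.04193 × 3.09 × 3010.4 = 390.04 mGal
Simple Bouguer anomaly = 430.86 − (390.04) = 40.82 mGal
Complete Bouguer anomaly = 40.82 + 1.98 = 42.80 mGal

42.8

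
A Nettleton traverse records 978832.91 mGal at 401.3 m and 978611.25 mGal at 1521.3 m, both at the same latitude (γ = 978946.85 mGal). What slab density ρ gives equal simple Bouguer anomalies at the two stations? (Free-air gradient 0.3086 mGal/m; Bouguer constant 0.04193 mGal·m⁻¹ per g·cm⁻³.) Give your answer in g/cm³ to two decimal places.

2.64

Δg_obs = 978611.25 − 978832.91 = -221.66 mGal over Δh = 1521.3 − 401.3 = 1120.0 m
Equal Bouguer anomalies ⇒ Δg_obs + (0.3086 − 0.04193ρ)·Δh = 0
0.3086 − 0.04193ρ = −Δg_obs/Δh = 0.19791
ρ = (0.3086 − 0.19791) / 0.04193 = 2.64 g/cm³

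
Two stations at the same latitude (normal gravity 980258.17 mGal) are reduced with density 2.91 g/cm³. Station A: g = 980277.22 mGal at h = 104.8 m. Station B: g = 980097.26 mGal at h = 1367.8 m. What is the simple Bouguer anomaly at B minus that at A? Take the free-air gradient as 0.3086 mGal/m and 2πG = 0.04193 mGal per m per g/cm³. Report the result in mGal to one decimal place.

Δg_SB(A) = 980277.22 − 980258.17 + 0.3086×104.8 − 0.04193×2.91×104.8 = 38.60 mGal
Δg_SB(B) = 980097.26 − 980258.17 + 0.3086×1367.8 − 0.04193×2.91×1367.8 = 94.30 mGal
Difference = 94.30 − (38.60) = 55.70 mGal

55.7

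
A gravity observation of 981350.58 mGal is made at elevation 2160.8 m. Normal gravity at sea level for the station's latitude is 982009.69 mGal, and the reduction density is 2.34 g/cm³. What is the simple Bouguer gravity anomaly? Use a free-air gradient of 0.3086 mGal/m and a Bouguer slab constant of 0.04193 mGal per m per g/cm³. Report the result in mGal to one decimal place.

Free-air correction = 0.3086 × 2160.8 = 666.82 mGal
Free-air anomaly = 981350.58 − 982009.69 + (666.82) = 7.71 mGal
Bouguer slab correction = 0.04193 × 2.34 × 2160.8 = 212.01 mGal
Simple Bouguer anomaly = 7.71 − (212.01) = -204.30 mGal

-204.3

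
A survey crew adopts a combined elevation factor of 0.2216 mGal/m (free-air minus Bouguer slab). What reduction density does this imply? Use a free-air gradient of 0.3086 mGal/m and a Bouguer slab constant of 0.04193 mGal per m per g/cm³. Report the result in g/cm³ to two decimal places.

2.07

0.2216 = 0.3086 − 0.04193 × ρ
ρ = (0.3086 − 0.2216) / 0.04193 = 2.07 g/cm³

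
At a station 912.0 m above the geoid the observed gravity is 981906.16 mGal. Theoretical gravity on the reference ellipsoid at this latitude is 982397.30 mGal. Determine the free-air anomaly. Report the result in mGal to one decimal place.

Free-air correction = 0.3086 × 912.0 = 281.44 mGal
Free-air anomaly = 981906.16 − 982397.30 + (281.44) = -209.70 mGal

-209.7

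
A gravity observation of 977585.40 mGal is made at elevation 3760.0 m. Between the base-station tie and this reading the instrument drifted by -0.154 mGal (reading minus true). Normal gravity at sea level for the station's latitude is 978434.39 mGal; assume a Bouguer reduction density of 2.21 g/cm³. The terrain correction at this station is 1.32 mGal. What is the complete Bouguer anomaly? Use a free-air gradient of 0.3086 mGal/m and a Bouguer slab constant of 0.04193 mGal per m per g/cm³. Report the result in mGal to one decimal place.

Drift-corrected reading = 977585.40 − (-0.154) = 977585.554 mGal
Free-air correction = 0.3086 × 3760.0 = 1160.34 mGal
Free-air anomaly = 977585.554 − 978434.39 + (1160.34) = 311.504 mGal
Bouguer slab correction = 0.04193 × 2.21 × 3760.0 = 348.42 mGal
Simple Bouguer anomaly = 311.504 − (348.42) = -36.916 mGal
Complete Bouguer anomaly = -36.916 + 1.32 = -35.596 mGal

-35.6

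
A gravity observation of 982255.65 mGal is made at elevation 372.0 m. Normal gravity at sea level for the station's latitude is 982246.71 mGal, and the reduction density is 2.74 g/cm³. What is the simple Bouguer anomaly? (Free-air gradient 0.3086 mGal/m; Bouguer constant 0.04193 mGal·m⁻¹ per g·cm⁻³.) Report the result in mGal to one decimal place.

81.0

Free-air correction = 0.3086 × 372.0 = 114.80 mGal
Free-air anomaly = 982255.65 − 982246.71 + (114.80) = 123.74 mGal
Bouguer slab correction = 0.04193 × 2.74 × 372.0 = 42.74 mGal
Simple Bouguer anomaly = 123.74 − (42.74) = 81.00 mGal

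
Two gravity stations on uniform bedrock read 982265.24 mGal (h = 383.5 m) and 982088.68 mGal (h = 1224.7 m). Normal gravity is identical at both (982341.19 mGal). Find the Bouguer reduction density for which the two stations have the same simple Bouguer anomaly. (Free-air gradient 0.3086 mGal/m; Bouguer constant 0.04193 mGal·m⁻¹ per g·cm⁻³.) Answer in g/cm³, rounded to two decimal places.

Δg_obs = 982088.68 − 982265.24 = -176.56 mGal over Δh = 1224.7 − 383.5 = 841.2 m
Equal Bouguer anomalies ⇒ Δg_obs + (0.3086 − 0.04193ρ)·Δh = 0
0.3086 − 0.04193ρ = −Δg_obs/Δh = 0.20989
ρ = (0.3086 − 0.20989) / 0.04193 = 2.35 g/cm³

2.35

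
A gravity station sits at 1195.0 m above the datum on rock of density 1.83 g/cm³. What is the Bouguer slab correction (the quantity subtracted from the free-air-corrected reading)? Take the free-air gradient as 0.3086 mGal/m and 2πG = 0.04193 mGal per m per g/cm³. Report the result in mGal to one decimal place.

91.7

Bouguer slab correction = 0.04193 × 1.83 × 1195.0 = 91.7 mGal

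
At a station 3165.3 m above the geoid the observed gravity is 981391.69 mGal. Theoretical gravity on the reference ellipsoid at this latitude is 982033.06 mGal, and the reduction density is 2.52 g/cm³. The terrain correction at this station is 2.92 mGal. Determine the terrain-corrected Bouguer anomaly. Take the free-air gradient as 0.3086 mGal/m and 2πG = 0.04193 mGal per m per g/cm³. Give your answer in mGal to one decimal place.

3.9

Free-air correction = 0.3086 × 3165.3 = 976.81 mGal
Free-air anomaly = 981391.69 − 982033.06 + (976.81) = 335.44 mGal
Bouguer slab correction = 0.04193 × 2.52 × 3165.3 = 334.46 mGal
Simple Bouguer anomaly = 335.44 − (334.46) = 0.98 mGal
Complete Bouguer anomaly = 0.98 + 2.92 = 3.90 mGal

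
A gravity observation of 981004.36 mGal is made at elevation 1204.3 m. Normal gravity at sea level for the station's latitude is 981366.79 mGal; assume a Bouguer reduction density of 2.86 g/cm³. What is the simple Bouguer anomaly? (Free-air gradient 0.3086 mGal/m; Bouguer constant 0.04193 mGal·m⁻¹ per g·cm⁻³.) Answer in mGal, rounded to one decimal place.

-135.2

Free-air correction = 0.3086 × 1204.3 = 371.65 mGal
Free-air anomaly = 981004.36 − 981366.79 + (371.65) = 9.22 mGal
Bouguer slab correction = 0.04193 × 2.86 × 1204.3 = 144.42 mGal
Simple Bouguer anomaly = 9.22 − (144.42) = -135.20 mGal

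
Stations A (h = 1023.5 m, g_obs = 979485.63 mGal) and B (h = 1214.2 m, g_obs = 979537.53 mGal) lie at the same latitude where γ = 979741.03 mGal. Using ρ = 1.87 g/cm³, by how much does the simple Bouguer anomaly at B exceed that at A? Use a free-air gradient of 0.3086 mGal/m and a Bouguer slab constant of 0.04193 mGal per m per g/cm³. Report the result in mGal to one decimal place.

Δg_SB(A) = 979485.63 − 979741.03 + 0.3086×1023.5 − 0.04193×1.87×1023.5 = -19.80 mGal
Δg_SB(B) = 979537.53 − 979741.03 + 0.3086×1214.2 − 0.04193×1.87×1214.2 = 76.00 mGal
Difference = 76.00 − (-19.80) = 95.80 mGal

95.8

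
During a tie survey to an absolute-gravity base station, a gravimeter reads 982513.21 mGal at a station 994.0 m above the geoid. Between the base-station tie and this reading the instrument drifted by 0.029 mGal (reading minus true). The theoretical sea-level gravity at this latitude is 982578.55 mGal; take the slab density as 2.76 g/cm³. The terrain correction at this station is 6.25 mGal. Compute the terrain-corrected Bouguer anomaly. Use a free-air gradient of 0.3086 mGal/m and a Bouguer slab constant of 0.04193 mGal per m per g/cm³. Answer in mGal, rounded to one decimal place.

Drift-corrected reading = 982513.21 − (0.029) = 982513.181 mGal
Free-air correction = 0.3086 × 994.0 = 306.75 mGal
Free-air anomaly = 982513.181 − 982578.55 + (306.75) = 241.381 mGal
Bouguer slab correction = 0.04193 × 2.76 × 994.0 = 115.03 mGal
Simple Bouguer anomaly = 241.381 − (115.03) = 126.351 mGal
Complete Bouguer anomaly = 126.351 + 6.25 = 132.601 mGal

132.6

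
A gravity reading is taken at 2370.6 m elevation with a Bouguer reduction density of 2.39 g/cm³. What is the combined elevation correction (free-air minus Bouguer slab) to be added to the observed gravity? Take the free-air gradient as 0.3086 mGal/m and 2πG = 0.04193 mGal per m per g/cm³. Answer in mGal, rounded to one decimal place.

494.0

Combined gradient = 0.3086 − 0.04193 × 2.39 = 0.2083873 mGal/m
Combined elevation correction = 0.2083873 × 2370.6 = 494.0 mGal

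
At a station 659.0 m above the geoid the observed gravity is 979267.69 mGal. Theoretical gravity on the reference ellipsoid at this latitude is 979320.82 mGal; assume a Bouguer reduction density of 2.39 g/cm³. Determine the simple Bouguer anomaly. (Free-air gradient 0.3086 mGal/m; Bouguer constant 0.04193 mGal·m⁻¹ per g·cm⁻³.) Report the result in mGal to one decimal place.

Free-air correction = 0.3086 × 659.0 = 203.37 mGal
Free-air anomaly = 979267.69 − 979320.82 + (203.37) = 150.24 mGal
Bouguer slab correction = 0.04193 × 2.39 × 659.0 = 66.04 mGal
Simple Bouguer anomaly = 150.24 − (66.04) = 84.20 mGal

84.2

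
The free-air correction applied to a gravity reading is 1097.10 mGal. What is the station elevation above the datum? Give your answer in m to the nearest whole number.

3555

h = 1097.10 / 0.3086 = 3555.09 m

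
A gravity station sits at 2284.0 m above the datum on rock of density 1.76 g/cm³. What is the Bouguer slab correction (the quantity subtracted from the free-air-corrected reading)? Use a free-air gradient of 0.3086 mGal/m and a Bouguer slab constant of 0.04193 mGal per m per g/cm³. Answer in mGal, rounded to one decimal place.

168.6

Bouguer slab correction = 0.04193 × 1.76 × 2284.0 = 168.6 mGal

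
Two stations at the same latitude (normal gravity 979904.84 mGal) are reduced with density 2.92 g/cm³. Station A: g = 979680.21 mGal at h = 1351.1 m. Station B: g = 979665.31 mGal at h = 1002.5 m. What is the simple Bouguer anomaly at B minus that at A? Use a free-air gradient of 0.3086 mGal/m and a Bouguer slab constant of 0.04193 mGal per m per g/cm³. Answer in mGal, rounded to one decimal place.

Δg_SB(A) = 979680.21 − 979904.84 + 0.3086×1351.1 − 0.04193×2.92×1351.1 = 26.90 mGal
Δg_SB(B) = 979665.31 − 979904.84 + 0.3086×1002.5 − 0.04193×2.92×1002.5 = -52.90 mGal
Difference = -52.90 − (26.90) = -79.80 mGal

-79.8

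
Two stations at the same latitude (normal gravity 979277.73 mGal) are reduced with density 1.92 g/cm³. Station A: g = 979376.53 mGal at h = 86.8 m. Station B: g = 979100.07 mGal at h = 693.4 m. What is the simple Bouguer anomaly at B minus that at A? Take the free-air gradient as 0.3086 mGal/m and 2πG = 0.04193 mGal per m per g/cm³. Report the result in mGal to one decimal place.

-138.1

Δg_SB(A) = 979376.53 − 979277.73 + 0.3086×86.8 − 0.04193×1.92×86.8 = 118.60 mGal
Δg_SB(B) = 979100.07 − 979277.73 + 0.3086×693.4 − 0.04193×1.92×693.4 = -19.50 mGal
Difference = -19.50 − (118.60) = -138.10 mGal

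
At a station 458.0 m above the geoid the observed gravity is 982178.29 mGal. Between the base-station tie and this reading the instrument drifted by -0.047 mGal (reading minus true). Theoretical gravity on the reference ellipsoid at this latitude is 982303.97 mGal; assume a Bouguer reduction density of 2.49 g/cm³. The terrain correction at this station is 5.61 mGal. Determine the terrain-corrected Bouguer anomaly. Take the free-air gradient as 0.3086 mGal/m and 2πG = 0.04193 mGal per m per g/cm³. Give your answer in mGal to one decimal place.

Drift-corrected reading = 982178.29 − (-0.047) = 982178.337 mGal
Free-air correction = 0.3086 × 458.0 = 141.34 mGal
Free-air anomaly = 982178.337 − 982303.97 + (141.34) = 15.707 mGal
Bouguer slab correction = 0.04193 × 2.49 × 458.0 = 47.82 mGal
Simple Bouguer anomaly = 15.707 − (47.82) = -32.113 mGal
Complete Bouguer anomaly = -32.113 + 5.61 = -26.503 mGal

-26.5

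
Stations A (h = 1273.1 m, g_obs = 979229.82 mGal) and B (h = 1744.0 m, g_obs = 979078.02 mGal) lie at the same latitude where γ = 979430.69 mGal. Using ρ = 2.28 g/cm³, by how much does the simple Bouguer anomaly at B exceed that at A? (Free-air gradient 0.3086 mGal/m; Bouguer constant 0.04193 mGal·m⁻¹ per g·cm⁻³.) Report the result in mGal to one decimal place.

Δg_SB(A) = 979229.82 − 979430.69 + 0.3086×1273.1 − 0.04193×2.28×1273.1 = 70.30 mGal
Δg_SB(B) = 979078.02 − 979430.69 + 0.3086×1744.0 − 0.04193×2.28×1744.0 = 18.80 mGal
Difference = 18.80 − (70.30) = -51.50 mGal

-51.5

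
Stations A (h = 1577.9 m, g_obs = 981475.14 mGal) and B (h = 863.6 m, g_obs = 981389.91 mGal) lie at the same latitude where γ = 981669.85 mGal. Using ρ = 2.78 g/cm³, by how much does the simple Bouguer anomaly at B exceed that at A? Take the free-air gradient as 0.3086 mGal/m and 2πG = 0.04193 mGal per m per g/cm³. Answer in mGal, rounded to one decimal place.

Δg_SB(A) = 981475.14 − 981669.85 + 0.3086×1577.9 − 0.04193×2.78×1577.9 = 108.30 mGal
Δg_SB(B) = 981389.91 − 981669.85 + 0.3086×863.6 − 0.04193×2.78×863.6 = -114.10 mGal
Difference = -114.10 − (108.30) = -222.40 mGal

-222.4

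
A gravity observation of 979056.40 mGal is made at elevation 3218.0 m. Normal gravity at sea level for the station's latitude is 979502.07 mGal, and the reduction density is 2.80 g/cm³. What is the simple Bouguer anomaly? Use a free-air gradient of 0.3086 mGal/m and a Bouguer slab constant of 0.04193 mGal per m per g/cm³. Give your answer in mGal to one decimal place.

Free-air correction = 0.3086 × 3218.0 = 993.07 mGal
Free-air anomaly = 979056.40 − 979502.07 + (993.07) = 547.40 mGal
Bouguer slab correction = 0.04193 × 2.80 × 3218.0 = 377.81 mGal
Simple Bouguer anomaly = 547.40 − (377.81) = 169.59 mGal

169.6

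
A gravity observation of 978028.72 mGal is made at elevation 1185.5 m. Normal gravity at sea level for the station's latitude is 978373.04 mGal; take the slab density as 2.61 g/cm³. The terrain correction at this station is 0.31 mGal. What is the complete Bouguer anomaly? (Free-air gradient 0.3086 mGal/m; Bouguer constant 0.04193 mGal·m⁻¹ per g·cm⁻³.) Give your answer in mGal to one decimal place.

Free-air correction = 0.3086 × 1185.5 = 365.85 mGal
Free-air anomaly = 978028.72 − 978373.04 + (365.85) = 21.53 mGal
Bouguer slab correction = 0.04193 × 2.61 × 1185.5 = 129.74 mGal
Simple Bouguer anomaly = 21.53 − (129.74) = -108.21 mGal
Complete Bouguer anomaly = -108.21 + 0.31 = -107.90 mGal

-107.9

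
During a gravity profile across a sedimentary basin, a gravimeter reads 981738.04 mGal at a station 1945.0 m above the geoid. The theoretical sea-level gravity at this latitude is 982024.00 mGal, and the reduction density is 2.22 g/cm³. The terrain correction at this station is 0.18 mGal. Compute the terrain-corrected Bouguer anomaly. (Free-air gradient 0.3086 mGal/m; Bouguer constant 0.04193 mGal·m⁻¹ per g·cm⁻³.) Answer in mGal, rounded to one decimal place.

133.4

Free-air correction = 0.3086 × 1945.0 = 600.23 mGal
Free-air anomaly = 981738.04 − 982024.00 + (600.23) = 314.27 mGal
Bouguer slab correction = 0.04193 × 2.22 × 1945.0 = 181.05 mGal
Simple Bouguer anomaly = 314.27 − (181.05) = 133.22 mGal
Complete Bouguer anomaly = 133.22 + 0.18 = 133.40 mGal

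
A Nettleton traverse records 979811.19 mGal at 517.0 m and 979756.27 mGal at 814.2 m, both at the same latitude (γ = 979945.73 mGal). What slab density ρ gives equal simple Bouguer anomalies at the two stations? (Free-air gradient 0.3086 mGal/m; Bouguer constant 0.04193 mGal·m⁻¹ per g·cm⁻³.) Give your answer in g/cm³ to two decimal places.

Δg_obs = 979756.27 − 979811.19 = -54.92 mGal over Δh = 814.2 − 517.0 = 297.2 m
Equal Bouguer anomalies ⇒ Δg_obs + (0.3086 − 0.04193ρ)·Δh = 0
0.3086 − 0.04193ρ = −Δg_obs/Δh = 0.18479
ρ = (0.3086 − 0.18479) / 0.04193 = 2.95 g/cm³

2.95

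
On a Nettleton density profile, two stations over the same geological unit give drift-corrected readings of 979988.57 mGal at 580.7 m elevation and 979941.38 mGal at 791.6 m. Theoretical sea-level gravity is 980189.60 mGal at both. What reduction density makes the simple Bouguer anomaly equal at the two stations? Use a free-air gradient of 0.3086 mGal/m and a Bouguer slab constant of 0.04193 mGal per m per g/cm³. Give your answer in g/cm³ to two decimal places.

2.02

Δg_obs = 979941.38 − 979988.57 = -47.19 mGal over Δh = 791.6 − 580.7 = 210.9 m
Equal Bouguer anomalies ⇒ Δg_obs + (0.3086 − 0.04193ρ)·Δh = 0
0.3086 − 0.04193ρ = −Δg_obs/Δh = 0.22376
ρ = (0.3086 − 0.22376) / 0.04193 = 2.02 g/cm³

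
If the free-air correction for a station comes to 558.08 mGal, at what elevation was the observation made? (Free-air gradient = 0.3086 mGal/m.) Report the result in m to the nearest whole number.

h = 558.08 / 0.3086 = 1808.43 m

1808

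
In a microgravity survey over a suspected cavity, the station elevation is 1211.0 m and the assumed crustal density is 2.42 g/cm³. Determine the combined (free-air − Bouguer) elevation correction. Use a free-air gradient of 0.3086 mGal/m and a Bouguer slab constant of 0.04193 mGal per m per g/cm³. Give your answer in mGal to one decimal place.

Combined gradient = 0.3086 − 0.04193 × 2.42 = 0.2071294 mGal/m
Combined elevation correction = 0.2071294 × 1211.0 = 250.8 mGal

250.8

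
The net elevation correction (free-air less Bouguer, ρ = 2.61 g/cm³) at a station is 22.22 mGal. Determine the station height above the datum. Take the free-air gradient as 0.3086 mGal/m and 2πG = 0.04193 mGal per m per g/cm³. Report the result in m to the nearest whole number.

Combined gradient = 0.3086 − 0.04193 × 2.61 = 0.1991627 mGal/m
h = 22.22 / 0.1991627 = 111.57 m

112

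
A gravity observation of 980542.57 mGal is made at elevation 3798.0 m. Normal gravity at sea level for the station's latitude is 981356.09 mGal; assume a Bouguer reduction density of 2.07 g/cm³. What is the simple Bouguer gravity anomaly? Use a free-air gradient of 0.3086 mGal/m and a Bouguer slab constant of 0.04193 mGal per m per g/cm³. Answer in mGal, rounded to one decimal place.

28.9

Free-air correction = 0.3086 × 3798.0 = 1172.06 mGal
Free-air anomaly = 980542.57 − 981356.09 + (1172.06) = 358.54 mGal
Bouguer slab correction = 0.04193 × 2.07 × 3798.0 = 329.65 mGal
Simple Bouguer anomaly = 358.54 − (329.65) = 28.89 mGal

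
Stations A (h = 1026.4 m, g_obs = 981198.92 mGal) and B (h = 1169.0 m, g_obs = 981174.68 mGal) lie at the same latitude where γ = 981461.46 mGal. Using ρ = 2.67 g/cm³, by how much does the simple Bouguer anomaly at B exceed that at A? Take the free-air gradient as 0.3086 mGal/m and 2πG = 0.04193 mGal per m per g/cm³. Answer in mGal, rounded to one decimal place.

3.8

Δg_SB(A) = 981198.92 − 981461.46 + 0.3086×1026.4 − 0.04193×2.67×1026.4 = -60.70 mGal
Δg_SB(B) = 981174.68 − 981461.46 + 0.3086×1169.0 − 0.04193×2.67×1169.0 = -56.90 mGal
Difference = -56.90 − (-60.70) = 3.80 mGal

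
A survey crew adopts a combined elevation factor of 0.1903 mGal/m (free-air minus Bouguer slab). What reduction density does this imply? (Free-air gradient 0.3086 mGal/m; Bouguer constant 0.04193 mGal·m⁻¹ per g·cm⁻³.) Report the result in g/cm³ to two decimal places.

2.82

0.1903 = 0.3086 − 0.04193 × ρ
ρ = (0.3086 − 0.1903) / 0.04193 = 2.82 g/cm³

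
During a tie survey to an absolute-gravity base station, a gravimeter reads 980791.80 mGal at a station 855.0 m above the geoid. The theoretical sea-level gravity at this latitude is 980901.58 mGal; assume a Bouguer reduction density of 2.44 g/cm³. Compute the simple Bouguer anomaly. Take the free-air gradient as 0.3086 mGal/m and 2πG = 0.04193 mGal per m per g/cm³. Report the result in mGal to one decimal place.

66.6

Free-air correction = 0.3086 × 855.0 = 263.85 mGal
Free-air anomaly = 980791.80 − 980901.58 + (263.85) = 154.07 mGal
Bouguer slab correction = 0.04193 × 2.44 × 855.0 = 87.47 mGal
Simple Bouguer anomaly = 154.07 − (87.47) = 66.60 mGal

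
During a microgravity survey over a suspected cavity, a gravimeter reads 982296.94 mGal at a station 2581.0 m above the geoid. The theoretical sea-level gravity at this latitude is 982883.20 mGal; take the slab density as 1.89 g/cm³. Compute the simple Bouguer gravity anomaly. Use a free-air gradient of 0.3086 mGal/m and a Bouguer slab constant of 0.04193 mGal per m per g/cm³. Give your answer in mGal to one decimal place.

Free-air correction = 0.3086 × 2581.0 = 796.50 mGal
Free-air anomaly = 982296.94 − 982883.20 + (796.50) = 210.24 mGal
Bouguer slab correction = 0.04193 × 1.89 × 2581.0 = 204.54 mGal
Simple Bouguer anomaly = 210.24 − (204.54) = 5.70 mGal

5.7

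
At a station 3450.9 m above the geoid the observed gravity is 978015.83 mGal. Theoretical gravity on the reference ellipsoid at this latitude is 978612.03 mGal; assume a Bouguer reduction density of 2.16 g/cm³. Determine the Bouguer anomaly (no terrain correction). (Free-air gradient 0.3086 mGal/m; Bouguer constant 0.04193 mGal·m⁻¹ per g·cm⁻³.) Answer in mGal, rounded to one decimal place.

Free-air correction = 0.3086 × 3450.9 = 1064.95 mGal
Free-air anomaly = 978015.83 − 978612.03 + (1064.95) = 468.75 mGal
Bouguer slab correction = 0.04193 × 2.16 × 3450.9 = 312.54 mGal
Simple Bouguer anomaly = 468.75 − (312.54) = 156.21 mGal

156.2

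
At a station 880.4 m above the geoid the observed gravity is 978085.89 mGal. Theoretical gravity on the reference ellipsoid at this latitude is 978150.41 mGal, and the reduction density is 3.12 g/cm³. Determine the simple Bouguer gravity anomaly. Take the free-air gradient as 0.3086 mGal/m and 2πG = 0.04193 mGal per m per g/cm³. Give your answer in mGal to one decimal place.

Free-air correction = 0.3086 × 880.4 = 271.69 mGal
Free-air anomaly = 978085.89 − 978150.41 + (271.69) = 207.17 mGal
Bouguer slab correction = 0.04193 × 3.12 × 880.4 = 115.18 mGal
Simple Bouguer anomaly = 207.17 − (115.18) = 91.99 mGal

92.0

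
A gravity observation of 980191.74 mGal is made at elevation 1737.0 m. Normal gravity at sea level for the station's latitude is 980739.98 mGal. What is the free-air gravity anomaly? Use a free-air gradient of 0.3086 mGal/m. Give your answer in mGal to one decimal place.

-12.2

Free-air correction = 0.3086 × 1737.0 = 536.04 mGal
Free-air anomaly = 980191.74 − 980739.98 + (536.04) = -12.20 mGal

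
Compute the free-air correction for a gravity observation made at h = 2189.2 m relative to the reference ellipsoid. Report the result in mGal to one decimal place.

675.6

Free-air correction = 0.3086 × 2189.2 = 675.6 mGal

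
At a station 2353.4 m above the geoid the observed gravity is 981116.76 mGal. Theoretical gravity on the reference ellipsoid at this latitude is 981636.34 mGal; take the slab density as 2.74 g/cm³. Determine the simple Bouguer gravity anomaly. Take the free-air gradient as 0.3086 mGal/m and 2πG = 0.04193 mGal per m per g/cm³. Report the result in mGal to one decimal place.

-63.7

Free-air correction = 0.3086 × 2353.4 = 726.26 mGal
Free-air anomaly = 981116.76 − 981636.34 + (726.26) = 206.68 mGal
Bouguer slab correction = 0.04193 × 2.74 × 2353.4 = 270.38 mGal
Simple Bouguer anomaly = 206.68 − (270.38) = -63.70 mGal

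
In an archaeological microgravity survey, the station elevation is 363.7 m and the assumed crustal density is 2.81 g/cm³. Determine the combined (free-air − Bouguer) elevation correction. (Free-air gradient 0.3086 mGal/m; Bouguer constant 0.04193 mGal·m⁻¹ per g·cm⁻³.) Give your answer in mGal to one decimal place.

Combined gradient = 0.3086 − 0.04193 × 2.81 = 0.1907767 mGal/m
Combined elevation correction = 0.1907767 × 363.7 = 69.4 mGal

69.4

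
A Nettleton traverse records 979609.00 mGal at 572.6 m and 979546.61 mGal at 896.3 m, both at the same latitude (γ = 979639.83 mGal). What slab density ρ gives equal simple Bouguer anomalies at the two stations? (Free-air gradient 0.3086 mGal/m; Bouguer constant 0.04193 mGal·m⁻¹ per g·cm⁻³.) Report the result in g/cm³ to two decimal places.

2.76

Δg_obs = 979546.61 − 979609.00 = -62.39 mGal over Δh = 896.3 − 572.6 = 323.7 m
Equal Bouguer anomalies ⇒ Δg_obs + (0.3086 − 0.04193ρ)·Δh = 0
0.3086 − 0.04193ρ = −Δg_obs/Δh = 0.19274
ρ = (0.3086 − 0.19274) / 0.04193 = 2.76 g/cm³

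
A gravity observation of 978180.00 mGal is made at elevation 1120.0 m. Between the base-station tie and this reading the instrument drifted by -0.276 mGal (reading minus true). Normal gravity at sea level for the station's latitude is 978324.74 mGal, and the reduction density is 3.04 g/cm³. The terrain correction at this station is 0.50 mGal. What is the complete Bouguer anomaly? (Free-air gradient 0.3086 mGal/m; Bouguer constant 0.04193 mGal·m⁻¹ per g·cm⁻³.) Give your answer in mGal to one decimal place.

Drift-corrected reading = 978180.00 − (-0.276) = 978180.276 mGal
Free-air correction = 0.3086 × 1120.0 = 345.63 mGal
Free-air anomaly = 978180.276 − 978324.74 + (345.63) = 201.166 mGal
Bouguer slab correction = 0.04193 × 3.04 × 1120.0 = 142.76 mGal
Simple Bouguer anomaly = 201.166 − (142.76) = 58.406 mGal
Complete Bouguer anomaly = 58.406 + 0.50 = 58.906 mGal

58.9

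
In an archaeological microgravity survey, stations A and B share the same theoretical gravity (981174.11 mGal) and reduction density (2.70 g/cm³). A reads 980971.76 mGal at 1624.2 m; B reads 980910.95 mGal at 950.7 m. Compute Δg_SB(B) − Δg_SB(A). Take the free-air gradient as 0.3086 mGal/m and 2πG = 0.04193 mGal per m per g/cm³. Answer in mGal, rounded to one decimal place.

Δg_SB(A) = 980971.76 − 981174.11 + 0.3086×1624.2 − 0.04193×2.70×1624.2 = 115.00 mGal
Δg_SB(B) = 980910.95 − 981174.11 + 0.3086×950.7 − 0.04193×2.70×950.7 = -77.40 mGal
Difference = -77.40 − (115.00) = -192.40 mGal

-192.4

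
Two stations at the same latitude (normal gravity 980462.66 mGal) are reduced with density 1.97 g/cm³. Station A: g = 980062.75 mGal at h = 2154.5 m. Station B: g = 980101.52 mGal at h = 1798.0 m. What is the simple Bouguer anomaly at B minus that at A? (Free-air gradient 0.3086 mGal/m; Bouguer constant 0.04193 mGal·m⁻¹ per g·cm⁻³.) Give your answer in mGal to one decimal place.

Δg_SB(A) = 980062.75 − 980462.66 + 0.3086×2154.5 − 0.04193×1.97×2154.5 = 87.00 mGal
Δg_SB(B) = 980101.52 − 980462.66 + 0.3086×1798.0 − 0.04193×1.97×1798.0 = 45.20 mGal
Difference = 45.20 − (87.00) = -41.80 mGal

-41.8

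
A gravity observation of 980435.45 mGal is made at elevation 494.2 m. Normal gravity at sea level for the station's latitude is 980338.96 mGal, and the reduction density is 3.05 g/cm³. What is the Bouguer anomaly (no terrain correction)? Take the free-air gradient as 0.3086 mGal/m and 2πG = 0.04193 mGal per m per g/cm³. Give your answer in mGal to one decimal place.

Free-air correction = 0.3086 × 494.2 = 152.51 mGal
Free-air anomaly = 980435.45 − 980338.96 + (152.51) = 249.00 mGal
Bouguer slab correction = 0.04193 × 3.05 × 494.2 = 63.20 mGal
Simple Bouguer anomaly = 249.00 − (63.20) = 185.80 mGal

185.8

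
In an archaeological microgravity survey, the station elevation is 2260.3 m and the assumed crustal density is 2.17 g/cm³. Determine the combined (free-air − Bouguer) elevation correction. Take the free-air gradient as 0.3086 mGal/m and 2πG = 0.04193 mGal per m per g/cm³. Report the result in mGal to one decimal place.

Combined gradient = 0.3086 − 0.04193 × 2.17 = 0.2176119 mGal/m
Combined elevation correction = 0.2176119 × 2260.3 = 491.9 mGal

491.9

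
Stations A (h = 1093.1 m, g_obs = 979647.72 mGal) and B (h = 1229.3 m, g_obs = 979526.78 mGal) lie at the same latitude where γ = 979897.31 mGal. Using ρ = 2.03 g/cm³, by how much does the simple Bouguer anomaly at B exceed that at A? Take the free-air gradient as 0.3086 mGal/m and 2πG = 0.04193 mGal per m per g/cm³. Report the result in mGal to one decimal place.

-90.5

Δg_SB(A) = 979647.72 − 979897.31 + 0.3086×1093.1 − 0.04193×2.03×1093.1 = -5.30 mGal
Δg_SB(B) = 979526.78 − 979897.31 + 0.3086×1229.3 − 0.04193×2.03×1229.3 = -95.80 mGal
Difference = -95.80 − (-5.30) = -90.50 mGal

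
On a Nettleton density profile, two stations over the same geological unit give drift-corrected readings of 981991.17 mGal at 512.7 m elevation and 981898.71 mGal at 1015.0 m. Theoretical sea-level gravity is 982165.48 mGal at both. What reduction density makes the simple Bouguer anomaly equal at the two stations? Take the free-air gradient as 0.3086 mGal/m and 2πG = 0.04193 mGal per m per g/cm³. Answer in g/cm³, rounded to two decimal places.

Δg_obs = 981898.71 − 981991.17 = -92.46 mGal over Δh = 1015.0 − 512.7 = 502.3 m
Equal Bouguer anomalies ⇒ Δg_obs + (0.3086 − 0.04193ρ)·Δh = 0
0.3086 − 0.04193ρ = −Δg_obs/Δh = 0.18407
ρ = (0.3086 − 0.18407) / 0.04193 = 2.97 g/cm³

2.97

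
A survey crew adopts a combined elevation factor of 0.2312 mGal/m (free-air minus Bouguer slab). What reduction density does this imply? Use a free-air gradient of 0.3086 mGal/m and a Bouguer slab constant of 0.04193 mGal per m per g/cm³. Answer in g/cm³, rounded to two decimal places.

1.85

0.2312 = 0.3086 − 0.04193 × ρ
ρ = (0.3086 − 0.2312) / 0.04193 = 1.85 g/cm³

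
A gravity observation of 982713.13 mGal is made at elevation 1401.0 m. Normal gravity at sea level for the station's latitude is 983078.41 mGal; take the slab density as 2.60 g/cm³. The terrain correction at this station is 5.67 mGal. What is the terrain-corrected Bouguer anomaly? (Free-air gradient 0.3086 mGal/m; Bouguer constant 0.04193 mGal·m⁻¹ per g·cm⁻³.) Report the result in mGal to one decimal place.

Free-air correction = 0.3086 × 1401.0 = 432.35 mGal
Free-air anomaly = 982713.13 − 983078.41 + (432.35) = 67.07 mGal
Bouguer slab correction = 0.04193 × 2.60 × 1401.0 = 152.73 mGal
Simple Bouguer anomaly = 67.07 − (152.73) = -85.66 mGal
Complete Bouguer anomaly = -85.66 + 5.67 = -79.99 mGal

-80.0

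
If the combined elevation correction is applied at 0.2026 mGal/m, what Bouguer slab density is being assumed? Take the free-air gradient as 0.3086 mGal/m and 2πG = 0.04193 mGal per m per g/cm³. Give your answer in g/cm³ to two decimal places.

2.53

0.2026 = 0.3086 − 0.04193 × ρ
ρ = (0.3086 − 0.2026) / 0.04193 = 2.53 g/cm³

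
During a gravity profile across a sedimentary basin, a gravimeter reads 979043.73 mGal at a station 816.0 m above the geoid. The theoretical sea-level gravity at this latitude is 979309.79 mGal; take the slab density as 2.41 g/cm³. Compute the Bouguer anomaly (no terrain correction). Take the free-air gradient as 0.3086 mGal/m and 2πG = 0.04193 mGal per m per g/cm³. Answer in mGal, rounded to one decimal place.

-96.7

Free-air correction = 0.3086 × 816.0 = 251.82 mGal
Free-air anomaly = 979043.73 − 979309.79 + (251.82) = -14.24 mGal
Bouguer slab correction = 0.04193 × 2.41 × 816.0 = 82.46 mGal
Simple Bouguer anomaly = -14.24 − (82.46) = -96.70 mGal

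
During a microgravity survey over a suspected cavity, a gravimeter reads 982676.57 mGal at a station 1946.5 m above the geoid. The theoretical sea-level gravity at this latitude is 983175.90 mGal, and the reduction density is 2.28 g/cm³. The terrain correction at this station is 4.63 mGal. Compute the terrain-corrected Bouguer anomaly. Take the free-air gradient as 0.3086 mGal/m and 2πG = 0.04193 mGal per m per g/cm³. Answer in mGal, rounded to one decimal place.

-80.1

Free-air correction = 0.3086 × 1946.5 = 600.69 mGal
Free-air anomaly = 982676.57 − 983175.90 + (600.69) = 101.36 mGal
Bouguer slab correction = 0.04193 × 2.28 × 1946.5 = 186.09 mGal
Simple Bouguer anomaly = 101.36 − (186.09) = -84.73 mGal
Complete Bouguer anomaly = -84.73 + 4.63 = -80.10 mGal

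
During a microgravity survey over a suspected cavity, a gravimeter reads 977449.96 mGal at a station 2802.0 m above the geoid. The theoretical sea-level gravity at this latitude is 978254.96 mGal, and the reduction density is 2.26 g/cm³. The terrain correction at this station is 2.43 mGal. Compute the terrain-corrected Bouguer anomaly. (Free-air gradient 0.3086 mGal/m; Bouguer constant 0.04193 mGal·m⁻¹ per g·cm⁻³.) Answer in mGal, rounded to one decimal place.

Free-air correction = 0.3086 × 2802.0 = 864.70 mGal
Free-air anomaly = 977449.96 − 978254.96 + (864.70) = 59.70 mGal
Bouguer slab correction = 0.04193 × 2.26 × 2802.0 = 265.52 mGal
Simple Bouguer anomaly = 59.70 − (265.52) = -205.82 mGal
Complete Bouguer anomaly = -205.82 + 2.43 = -203.39 mGal

-203.4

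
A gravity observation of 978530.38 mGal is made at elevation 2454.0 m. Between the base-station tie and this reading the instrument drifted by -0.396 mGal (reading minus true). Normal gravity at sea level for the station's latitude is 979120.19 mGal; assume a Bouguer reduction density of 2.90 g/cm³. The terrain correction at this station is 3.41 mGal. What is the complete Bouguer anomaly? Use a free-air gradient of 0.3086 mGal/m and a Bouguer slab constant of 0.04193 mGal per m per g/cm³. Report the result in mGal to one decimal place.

Drift-corrected reading = 978530.38 − (-0.396) = 978530.776 mGal
Free-air correction = 0.3086 × 2454.0 = 757.30 mGal
Free-air anomaly = 978530.776 − 979120.19 + (757.30) = 167.886 mGal
Bouguer slab correction = 0.04193 × 2.90 × 2454.0 = 298.40 mGal
Simple Bouguer anomaly = 167.886 − (298.40) = -130.514 mGal
Complete Bouguer anomaly = -130.514 + 3.41 = -127.104 mGal

-127.1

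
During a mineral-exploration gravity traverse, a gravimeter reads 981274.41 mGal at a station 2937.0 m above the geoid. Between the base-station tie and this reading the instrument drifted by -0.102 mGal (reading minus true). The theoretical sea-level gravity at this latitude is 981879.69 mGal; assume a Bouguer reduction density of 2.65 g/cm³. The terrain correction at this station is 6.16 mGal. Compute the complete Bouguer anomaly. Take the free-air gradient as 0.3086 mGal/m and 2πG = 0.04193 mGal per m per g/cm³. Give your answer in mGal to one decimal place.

Drift-corrected reading = 981274.41 − (-0.102) = 981274.512 mGal
Free-air correction = 0.3086 × 2937.0 = 906.36 mGal
Free-air anomaly = 981274.512 − 981879.69 + (906.36) = 301.182 mGal
Bouguer slab correction = 0.04193 × 2.65 × 2937.0 = 326.34 mGal
Simple Bouguer anomaly = 301.182 − (326.34) = -25.158 mGal
Complete Bouguer anomaly = -25.158 + 6.16 = -18.998 mGal

-19.0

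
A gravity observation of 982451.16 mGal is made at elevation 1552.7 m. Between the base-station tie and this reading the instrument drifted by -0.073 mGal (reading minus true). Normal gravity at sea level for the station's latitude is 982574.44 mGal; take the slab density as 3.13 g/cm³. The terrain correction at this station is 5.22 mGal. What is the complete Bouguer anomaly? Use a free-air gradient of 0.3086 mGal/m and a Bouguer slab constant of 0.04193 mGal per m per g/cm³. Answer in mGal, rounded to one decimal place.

157.4

Drift-corrected reading = 982451.16 − (-0.073) = 982451.233 mGal
Free-air correction = 0.3086 × 1552.7 = 479.16 mGal
Free-air anomaly = 982451.233 − 982574.44 + (479.16) = 355.953 mGal
Bouguer slab correction = 0.04193 × 3.13 × 1552.7 = 203.78 mGal
Simple Bouguer anomaly = 355.953 − (203.78) = 152.173 mGal
Complete Bouguer anomaly = 152.173 + 5.22 = 157.393 mGal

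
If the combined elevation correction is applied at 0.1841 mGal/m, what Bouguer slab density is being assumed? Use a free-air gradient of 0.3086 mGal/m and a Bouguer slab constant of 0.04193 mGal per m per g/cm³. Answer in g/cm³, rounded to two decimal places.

0.1841 = 0.3086 − 0.04193 × ρ
ρ = (0.3086 − 0.1841) / 0.04193 = 2.97 g/cm³

2.97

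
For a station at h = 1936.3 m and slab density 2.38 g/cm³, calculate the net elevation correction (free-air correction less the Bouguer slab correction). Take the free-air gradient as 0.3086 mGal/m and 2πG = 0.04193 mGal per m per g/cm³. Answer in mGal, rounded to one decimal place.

Combined gradient = 0.3086 − 0.04193 × 2.38 = 0.2088066 mGal/m
Combined elevation correction = 0.2088066 × 1936.3 = 404.3 mGal

404.3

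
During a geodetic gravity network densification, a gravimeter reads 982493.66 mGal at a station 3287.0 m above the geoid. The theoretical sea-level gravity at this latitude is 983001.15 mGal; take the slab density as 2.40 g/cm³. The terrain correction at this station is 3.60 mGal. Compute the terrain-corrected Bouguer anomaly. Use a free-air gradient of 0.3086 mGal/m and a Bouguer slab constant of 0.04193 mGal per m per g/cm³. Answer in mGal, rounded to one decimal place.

179.7

Free-air correction = 0.3086 × 3287.0 = 1014.37 mGal
Free-air anomaly = 982493.66 − 983001.15 + (1014.37) = 506.88 mGal
Bouguer slab correction = 0.04193 × 2.40 × 3287.0 = 330.78 mGal
Simple Bouguer anomaly = 506.88 − (330.78) = 176.10 mGal
Complete Bouguer anomaly = 176.10 + 3.60 = 179.70 mGal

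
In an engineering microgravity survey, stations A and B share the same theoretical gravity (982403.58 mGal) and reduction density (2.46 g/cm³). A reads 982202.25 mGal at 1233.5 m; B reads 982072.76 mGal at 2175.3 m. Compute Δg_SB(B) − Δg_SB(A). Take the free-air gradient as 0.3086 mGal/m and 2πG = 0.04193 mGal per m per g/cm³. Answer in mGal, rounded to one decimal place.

64.0

Δg_SB(A) = 982202.25 − 982403.58 + 0.3086×1233.5 − 0.04193×2.46×1233.5 = 52.10 mGal
Δg_SB(B) = 982072.76 − 982403.58 + 0.3086×2175.3 − 0.04193×2.46×2175.3 = 116.10 mGal
Difference = 116.10 − (52.10) = 64.00 mGal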